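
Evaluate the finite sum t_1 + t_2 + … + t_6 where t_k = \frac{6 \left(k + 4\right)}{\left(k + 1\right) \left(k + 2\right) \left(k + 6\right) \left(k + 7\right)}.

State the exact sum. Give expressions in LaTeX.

Ratio r(k) = (k + 1)*(k + 5)*(k + 6)/((k + 3)*(k + 4)*(k + 8)).
So A=k + 1 and B=k + 8, with C=k**4 + 16*k**3 + 95*k**2 + 248*k + 240.
Key eq: (k + 1)·f(k+1) = (k + 7)·f(k) + (k**4 + 16*k**3 + 95*k**2 + 248*k + 240).
Degrees (1,1,4) ⇒ d ≤ 6.
A polynomial solution: f(k) = k*(k + 2)*(k + 3)*(k + 4)*(k + 5)*(k + 7)/12.
Get s_k = R·t_k = k*(k + 7)/(2*(k**2 + 7*k + 6)) with R(k) = B(k−1)f(k)/C(k) = k*(k + 2)*(k + 7)**2/(12*(k + 4)).
Verify: 6*(k + 4)/(k**4 + 16*k**3 + 83*k**2 + 152*k + 84) matches t_k.
Telescoping: Σ = s_(7) − s_(1) = 49/104 − (2/7) = 135/728.

Σ = 135/728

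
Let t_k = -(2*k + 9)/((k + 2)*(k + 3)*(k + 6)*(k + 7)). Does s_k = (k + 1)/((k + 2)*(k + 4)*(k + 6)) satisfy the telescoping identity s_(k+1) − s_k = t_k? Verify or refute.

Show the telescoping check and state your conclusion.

s_(k+1) = (k + 2)/((k + 3)*(k + 5)*(k + 7))
s_(k+1) − s_k = -(k + 1)/((k + 2)*(k + 4)*(k + 6)) + (k + 2)/((k + 3)*(k + 5)*(k + 7))
(s_(k+1) − s_k) − t_k = 9*(k**2 + 9*k + 19)/(k**6 + 27*k**5 + 295*k**4 + 1665*k**3 + 5104*k**2 + 8028*k + 5040)

Invalid: residual 9*(k**2 + 9*k + 19)/(k**6 + 27*k**5 + 295*k**4 + 1665*k**3 + 5104*k**2 + 8028*k + 5040) ≠ 0.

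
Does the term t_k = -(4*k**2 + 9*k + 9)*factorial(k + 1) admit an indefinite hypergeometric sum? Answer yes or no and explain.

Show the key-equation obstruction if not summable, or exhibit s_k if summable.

The ratio is (k + 2)*(9*k + 4*(k + 1)**2 + 18)/(4*k**2 + 9*k + 9).
Factor: A=k + 2; B=1; C=k**2 + 9*k/4 + 9/4.
Set up (k + 2)·f(k+1) − (1)·f(k) − (k**2 + 9*k/4 + 9/4) = 0.
d = 1 from the (1,0,2) case.
Solve for f: f(k) = (4*k + 1)/4 (degree 1 ≤ 1).
So s_k = (B(k−1)f/C)·t_k = ((4*k + 1)/(4*k**2 + 9*k + 9))·t_k = -(4*k + 1)*factorial(k + 1).
Verify: -(4*k**2 + 9*k + 9)*factorial(k + 1) matches t_k.

Yes. s_k = -(4*k + 1)*factorial(k + 1).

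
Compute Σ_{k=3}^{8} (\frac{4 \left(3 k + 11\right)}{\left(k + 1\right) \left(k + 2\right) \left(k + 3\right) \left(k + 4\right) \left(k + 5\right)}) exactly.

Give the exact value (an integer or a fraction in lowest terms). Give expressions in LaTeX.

The ratio is (k + 1)*(3*k + 14)/((k + 6)*(3*k + 11)).
Normal form (A,B,C) = (k + 1, k + 6, k + 11/3).
Need (k + 1)·f(k+1) − (k + 5)·f(k) = k + 11/3.
Bound: deg f ≤ 4.
Solving with deg f ≤ 4: f(k) = k*(k + 3)*(k**2 + 7*k + 14)/24.
So s_k = (B(k−1)f/C)·t_k = (k*(k + 3)*(k + 5)*(k**2 + 7*k + 14)/(8*(3*k + 11)))·t_k = k*(k**2 + 7*k + 14)/(2*(k**3 + 7*k**2 + 14*k + 8)).
s_(k+1) − s_k = 4*(3*k + 11)/(k**5 + 15*k**4 + 85*k**3 + 225*k**2 + 274*k + 120) = t_k.
Sum = s_(9) − s_(3); s_(9) = 711/1430, s_(3) = 33/70 ⇒ 129/5005.

Σ = 129/5005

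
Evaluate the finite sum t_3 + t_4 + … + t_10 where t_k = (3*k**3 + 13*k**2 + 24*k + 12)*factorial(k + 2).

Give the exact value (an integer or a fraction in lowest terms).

r(k) = (3*k**4 + 31*k**3 + 125*k**2 + 229*k + 156)/(3*k**3 + 13*k**2 + 24*k + 12) after simplifying.
Take A(k)=k + 3, B(k)=1, C(k)=k**3 + 13*k**2/3 + 8*k + 4.
f must satisfy (k + 3)·f(k+1) − (1)·f(k) = k**3 + 13*k**2/3 + 8*k + 4.
deg f ≤ 2 (via 1,0,3).
Solve for f: f(k) = k*(3*k + 1)/3 (degree 2 ≤ 2).
Certificate R = B(k−1)f/C = k*(3*k + 1)/(3*k**3 + 13*k**2 + 24*k + 12) gives s_k = k*(3*k + 1)*factorial(k + 2).
Δs = (3*k**3 + 13*k**2 + 24*k + 12)*factorial(k + 2), as required.
Σ_(k=3)^(10) t_k = s_(11) − s_(3) = 2328905779200 − (3600) = 2328905775600.

Σ = 2328905775600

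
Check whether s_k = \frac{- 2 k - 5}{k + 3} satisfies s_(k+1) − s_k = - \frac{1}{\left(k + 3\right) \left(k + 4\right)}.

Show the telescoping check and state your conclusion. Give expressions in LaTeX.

s_(k+1) = (-2*k - 7)/(k + 4)
s_(k+1) − s_k = -1/(k**2 + 7*k + 12)
(s_(k+1) − s_k) − t_k = 0

Valid: the claim telescopes to t_k.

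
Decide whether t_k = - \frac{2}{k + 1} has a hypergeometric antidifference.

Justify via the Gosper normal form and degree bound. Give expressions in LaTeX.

r(k) = (k + 1)/(k + 2) after simplifying.
Gosper form: A/B · C(k+1)/C(k) with A=k + 1, B=k + 2, C=1.
f must satisfy (k + 1)·f(k+1) − (k + 1)·f(k) = 1.
deg f ≤ 0 (via 1,1,0).
Put f(k) = c0: A·f(k+1) − B(k−1)·f(k) − C = -1; need -1 = 0 — inconsistent ⇒ no f, not summable.

No; the coefficient equations for f are inconsistent.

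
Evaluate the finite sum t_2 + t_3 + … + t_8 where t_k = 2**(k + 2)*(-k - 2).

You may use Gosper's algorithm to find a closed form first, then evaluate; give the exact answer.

Ratio r(k) = 2*(k + 3)/(k + 2).
So A=2 and B=1, with C=k + 2.
f must satisfy (2)·f(k+1) − (1)·f(k) = k + 2.
deg f ≤ 1 (via 0,0,1).
Match coefficients ⇒ f(k) = k.
Certificate R = B(k−1)f/C = k/(k + 2) gives s_k = -2**(k + 2)*k.
Δs = 2**(k + 2)*(-k - 2), as required.
Sum = s_(9) − s_(2); s_(9) = -18432, s_(2) = -32 ⇒ -18400.

Σ = -18400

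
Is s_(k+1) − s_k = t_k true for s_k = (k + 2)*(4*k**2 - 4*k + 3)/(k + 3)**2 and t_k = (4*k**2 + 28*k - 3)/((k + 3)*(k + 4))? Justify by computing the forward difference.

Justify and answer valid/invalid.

s_(k+1) = -(k + 3)*(4*k - 4*(k + 1)**2 + 1)/(k + 4)**2
s_(k+1) − s_k = (4*k**4 + 56*k**3 + 213*k**2 + 221*k - 15)/(k**4 + 14*k**3 + 73*k**2 + 168*k + 144)
(s_(k+1) − s_k) − t_k = (-28*k**2 - 94*k + 21)/(k**4 + 14*k**3 + 73*k**2 + 168*k + 144)

Invalid: residual (-28*k**2 - 94*k + 21)/(k**4 + 14*k**3 + 73*k**2 + 168*k + 144) ≠ 0.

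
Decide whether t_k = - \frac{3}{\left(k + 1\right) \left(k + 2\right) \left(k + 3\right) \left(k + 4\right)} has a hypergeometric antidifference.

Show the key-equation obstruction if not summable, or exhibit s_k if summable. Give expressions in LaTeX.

r(k) = (k + 1)/(k + 5) after simplifying.
Normal form (A,B,C) = (k + 1, k + 5, 1).
f must satisfy (k + 1)·f(k+1) − (k + 4)·f(k) = 1.
From deg A=1, deg B=1, deg C=0: d=3.
Solve for f: f(k) = k*(k**2 + 6*k + 11)/18 (degree 3 ≤ 3).
Then R = B(k−1)f/C = k*(k + 4)*(k**2 + 6*k + 11)/18, so s_k = R(k)·t_k = k*(-k**2 - 6*k - 11)/(6*(k + 1)*(k + 2)*(k + 3)).
s_(k+1) − s_k = -3/(k**4 + 10*k**3 + 35*k**2 + 50*k + 24) = t_k.

Yes. s_k = \frac{k \left(- k^{2} - 6 k - 11\right)}{6 \left(k + 1\right) \left(k + 2\right) \left(k + 3\right)}.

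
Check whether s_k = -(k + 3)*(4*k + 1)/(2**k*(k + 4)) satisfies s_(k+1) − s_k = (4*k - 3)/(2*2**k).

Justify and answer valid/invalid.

s_(k+1) = -(k + 4)*(4*k + 5)/(2*2**k*(k + 5))
s_(k+1) − s_k = (4*k**3 + 29*k**2 + 32*k - 50)/(2*2**k*(k**2 + 9*k + 20))
(s_(k+1) − s_k) − t_k = (-4*k**2 - 21*k + 10)/(2*2**k*(k**2 + 9*k + 20))

Invalid: residual (-4*k**2 - 21*k + 10)/(2*2**k*(k**2 + 9*k + 20)) ≠ 0.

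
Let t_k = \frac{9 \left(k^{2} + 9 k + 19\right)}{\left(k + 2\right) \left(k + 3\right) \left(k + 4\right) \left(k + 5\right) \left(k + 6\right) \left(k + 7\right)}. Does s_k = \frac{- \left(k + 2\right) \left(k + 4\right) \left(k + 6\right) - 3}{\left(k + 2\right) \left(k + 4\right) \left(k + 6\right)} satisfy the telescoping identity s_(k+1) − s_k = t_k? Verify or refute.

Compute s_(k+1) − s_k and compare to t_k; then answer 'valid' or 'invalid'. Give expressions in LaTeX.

s_(k+1) = (-(k + 3)*(k + 5)*(k + 7) - 3)/((k + 3)*(k + 5)*(k + 7))
s_(k+1) − s_k = 9*(k**2 + 9*k + 19)/(k**6 + 27*k**5 + 295*k**4 + 1665*k**3 + 5104*k**2 + 8028*k + 5040)
(s_(k+1) − s_k) − t_k = 0

valid (s_(k+1) − s_k reduces to t_k)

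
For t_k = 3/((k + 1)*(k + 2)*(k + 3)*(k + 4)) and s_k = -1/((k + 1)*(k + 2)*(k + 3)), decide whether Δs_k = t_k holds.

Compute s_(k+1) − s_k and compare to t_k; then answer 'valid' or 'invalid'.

s_(k+1) = -1/((k + 2)*(k + 3)*(k + 4))
s_(k+1) − s_k = 3/((k + 1)*(k + 2)*(k + 3)*(k + 4))
(s_(k+1) − s_k) − t_k = 0

valid (s_(k+1) − s_k reduces to t_k)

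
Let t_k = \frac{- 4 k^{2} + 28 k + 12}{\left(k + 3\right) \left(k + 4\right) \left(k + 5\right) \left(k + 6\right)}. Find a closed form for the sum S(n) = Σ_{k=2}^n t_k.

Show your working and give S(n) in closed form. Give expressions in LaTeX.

t_(k+1)/t_k = (k**3 - 2*k**2 - 24*k - 27)/(k**3 - 52*k - 21).
Normal form (A,B,C) = (k + 3, k + 7, k**2 - 7*k - 3).
Key eq: (k + 3)·f(k+1) = (k + 6)·f(k) + (k**2 - 7*k - 3).
Bound: deg f ≤ 3.
Solving with deg f ≤ 3: f(k) = -k**2.
So s_k = (B(k−1)f/C)·t_k = (-k**2*(k + 6)/(k**2 - 7*k - 3))·t_k = 4*k**2/((k + 3)*(k + 4)*(k + 5)).
Δs = 4*(-k**2 + 7*k + 3)/(k**4 + 18*k**3 + 119*k**2 + 342*k + 360), as required.
s_(n+1) = 4*(n**2 + 2*n + 1)/(n**3 + 15*n**2 + 74*n + 120) and s_(2) = 8/105, so S(n) = 4*(-2*n**3 + 75*n**2 + 62*n - 135)/(105*(n**3 + 15*n**2 + 74*n + 120)).

S(n) = \frac{4 \left(- 2 n^{3} + 75 n^{2} + 62 n - 135\right)}{105 \left(n^{3} + 15 n^{2} + 74 n + 120\right)}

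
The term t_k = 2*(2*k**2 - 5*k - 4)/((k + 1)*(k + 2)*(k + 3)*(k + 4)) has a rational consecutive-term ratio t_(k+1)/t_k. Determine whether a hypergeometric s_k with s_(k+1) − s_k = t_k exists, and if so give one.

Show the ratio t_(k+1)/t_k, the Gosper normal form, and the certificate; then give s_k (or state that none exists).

t_(k+1)/t_k = (k + 1)*(5*k - 2*(k + 1)**2 + 9)/((k + 5)*(-2*k**2 + 5*k + 4)).
Take A(k)=k + 1, B(k)=k + 5, C(k)=k**2 - 5*k/2 - 2.
Set up (k + 1)·f(k+1) − (k + 4)·f(k) − (k**2 - 5*k/2 - 2) = 0.
Bound: deg f ≤ 3.
Coefficient equations give f(k) = -k*(k**2 + 30*k + 17)/24.
So s_k = (B(k−1)f/C)·t_k = (-k*(k + 4)*(k**2 + 30*k + 17)/(12*(2*k**2 - 5*k - 4)))·t_k = k*(-k**2 - 30*k - 17)/(6*(k + 1)*(k + 2)*(k + 3)).
s_(k+1) − s_k = 2*(2*k**2 - 5*k - 4)/(k**4 + 10*k**3 + 35*k**2 + 50*k + 24) = t_k.

s_k = k*(-k**2 - 30*k - 17)/(6*(k + 1)*(k + 2)*(k + 3))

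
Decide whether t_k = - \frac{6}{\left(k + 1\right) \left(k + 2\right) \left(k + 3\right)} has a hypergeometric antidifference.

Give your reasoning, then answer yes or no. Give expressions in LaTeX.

Yes. s_k = \frac{3 k \left(- k - 3\right)}{2 \left(k + 1\right) \left(k + 2\right)}.

Step 1: r(k) = (k + 1)/(k + 4).
Take A(k)=k + 1, B(k)=k + 4, C(k)=1.
Solve (k + 1)·f(k+1) − (k + 3)·f(k) = 1.
deg f ≤ 2 (via 1,1,0).
Coefficient equations give f(k) = k*(k + 3)/4.
Certificate R = B(k−1)f/C = k*(k + 3)**2/4 gives s_k = 3*k*(-k - 3)/(2*(k + 1)*(k + 2)).
s_(k+1) − s_k = -6/(k**3 + 6*k**2 + 11*k + 6) = t_k.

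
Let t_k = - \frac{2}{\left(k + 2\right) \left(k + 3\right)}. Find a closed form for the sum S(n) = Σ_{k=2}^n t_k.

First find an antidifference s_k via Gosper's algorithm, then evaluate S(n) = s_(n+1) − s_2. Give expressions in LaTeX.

S(n) = \frac{1 - n}{2 \left(n + 3\right)}

Ratio r(k) = (k + 2)/(k + 4).
Take A(k)=k + 2, B(k)=k + 4, C(k)=1.
Solve (k + 2)·f(k+1) − (k + 3)·f(k) = 1.
deg f ≤ 1 (via 1,1,0).
Match coefficients ⇒ f(k) = k/2.
Certificate R = B(k−1)f/C = k*(k + 3)/2 gives s_k = -k/(k + 2).
Δs = -2/(k**2 + 5*k + 6), as required.
Telescope: S(n) = s_(n+1) − s_(2) = (-n - 1)/(n + 3) − (-1/2) = (1 - n)/(2*(n + 3)).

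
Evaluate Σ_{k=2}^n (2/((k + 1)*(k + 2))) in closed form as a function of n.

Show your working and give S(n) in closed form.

Ratio r(k) = (k + 1)/(k + 3).
Gosper form: A/B · C(k+1)/C(k) with A=k + 1, B=k + 3, C=1.
Need (k + 1)·f(k+1) − (k + 2)·f(k) = 1.
From deg A=1, deg B=1, deg C=0: d=1.
A polynomial solution: f(k) = k.
Get s_k = R·t_k = 2*k/(k + 1) with R(k) = B(k−1)f(k)/C(k) = k*(k + 2).
Verify: 2/(k**2 + 3*k + 2) matches t_k.
Telescope: S(n) = s_(n+1) − s_(2) = 2*(n + 1)/(n + 2) − (4/3) = 2*(n - 1)/(3*(n + 2)).

S(n) = 2*(n - 1)/(3*(n + 2))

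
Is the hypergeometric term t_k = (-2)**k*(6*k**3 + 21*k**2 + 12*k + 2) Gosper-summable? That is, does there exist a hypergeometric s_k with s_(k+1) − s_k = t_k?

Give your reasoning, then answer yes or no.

Step 1: r(k) = 2*(-6*k**3 - 39*k**2 - 72*k - 41)/(6*k**3 + 21*k**2 + 12*k + 2).
Gosper form: A/B · C(k+1)/C(k) with A=-2, B=1, C=k**3 + 7*k**2/2 + 2*k + 1/3.
Set up (-2)·f(k+1) − (1)·f(k) − (k**3 + 7*k**2/2 + 2*k + 1/3) = 0.
deg f ≤ 3 (via 0,0,3).
Solving with deg f ≤ 3: f(k) = -k*(2*k**2 + 3*k - 4)/6.
Get s_k = R·t_k = (-2)**k*k*(-2*k**2 - 3*k + 4) with R(k) = B(k−1)f(k)/C(k) = -k*(2*k**2 + 3*k - 4)/(6*k**3 + 21*k**2 + 12*k + 2).
Δs = (-2)**k*(6*k**3 + 21*k**2 + 12*k + 2), as required.

Yes. s_k = (-2)**k*k*(-2*k**2 - 3*k + 4).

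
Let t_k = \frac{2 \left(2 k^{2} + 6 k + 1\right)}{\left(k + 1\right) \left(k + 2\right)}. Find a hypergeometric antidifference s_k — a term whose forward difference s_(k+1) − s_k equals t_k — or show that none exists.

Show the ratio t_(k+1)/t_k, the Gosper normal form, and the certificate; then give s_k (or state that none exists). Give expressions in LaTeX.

r(k) = (k + 1)*(6*k + 2*(k + 1)**2 + 7)/((k + 3)*(2*k**2 + 6*k + 1)) after simplifying.
Take A(k)=k + 1, B(k)=k + 3, C(k)=k**2 + 3*k + 1/2.
Solve (k + 1)·f(k+1) − (k + 2)·f(k) = k**2 + 3*k + 1/2.
Bound: deg f ≤ 2.
Coefficient equations give f(k) = k*(2*k - 1)/2.
Certificate R = B(k−1)f/C = k*(k + 2)*(2*k - 1)/(2*k**2 + 6*k + 1) gives s_k = 2*k*(2*k - 1)/(k + 1).
Check: Δs_k = 2*(2*k**2 + 6*k + 1)/(k**2 + 3*k + 2). ✓

s_k = \frac{2 k \left(2 k - 1\right)}{k + 1}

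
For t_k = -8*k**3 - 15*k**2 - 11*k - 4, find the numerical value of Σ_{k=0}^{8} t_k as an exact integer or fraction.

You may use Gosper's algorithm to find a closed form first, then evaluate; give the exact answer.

Compute t_(k+1)/t_k: get (8*k**3 + 39*k**2 + 65*k + 38)/(8*k**3 + 15*k**2 + 11*k + 4).
Gosper form: A/B · C(k+1)/C(k) with A=1, B=1, C=k**3 + 15*k**2/8 + 11*k/8 + 1/2.
Key eq: (1)·f(k+1) = (1)·f(k) + (k**3 + 15*k**2/8 + 11*k/8 + 1/2).
deg f ≤ 4 (via 0,0,3).
Solving with deg f ≤ 4: f(k) = k*(k + 1)*(2*k**2 - k + 1)/8.
R(k) = B(k−1)·f(k)/C(k) = k*(2*k**2 - k + 1)/(8*k**2 + 7*k + 4); s_k = R·t_k = -2*k**4 - k**3 - k.
Verify: -8*k**3 - 15*k**2 - 11*k - 4 matches t_k.
Sum = s_(9) − s_(0); s_(9) = -13860, s_(0) = 0 ⇒ -13860.

Σ = -13860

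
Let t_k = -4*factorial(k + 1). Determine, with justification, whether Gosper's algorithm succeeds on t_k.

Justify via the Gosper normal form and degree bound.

Compute t_(k+1)/t_k: get k + 2.
Take A(k)=k + 2, B(k)=1, C(k)=1.
f must satisfy (k + 2)·f(k+1) − (1)·f(k) = 1.
Degrees (1,0,0) ⇒ d ≤ -1.
Bound -1 < 0, so the key equation has no polynomial solution.

No; the degree bound rules out any f.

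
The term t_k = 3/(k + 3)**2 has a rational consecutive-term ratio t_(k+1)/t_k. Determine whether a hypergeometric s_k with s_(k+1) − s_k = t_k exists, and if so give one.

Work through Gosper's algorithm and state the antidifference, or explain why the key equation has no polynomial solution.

not Gosper-summable; s_k does not exist

Step 1: r(k) = (k + 3)**2/(k + 4)**2.
So A=k**2 + 6*k + 9 and B=k**2 + 8*k + 16, with C=1.
Key eq: (k**2 + 6*k + 9)·f(k+1) = (k**2 + 6*k + 9)·f(k) + (1).
d = 0 from the (2,2,0) case.
Write f(k) = c0. Then LHS − RHS = -1, requiring -1 = 0: contradictory. No certificate.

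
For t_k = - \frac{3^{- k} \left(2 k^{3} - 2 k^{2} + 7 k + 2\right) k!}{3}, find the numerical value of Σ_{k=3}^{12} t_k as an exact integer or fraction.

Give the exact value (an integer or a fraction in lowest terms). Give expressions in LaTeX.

Σ = -7969545562/6561

The ratio is (2*k**4 + 6*k**3 + 13*k**2 + 18*k + 9)/(3*(2*k**3 - 2*k**2 + 7*k + 2)).
So A=k/3 + 1/3 and B=1, with C=k**3 - k**2 + 7*k/2 + 1.
Solve (k/3 + 1/3)·f(k+1) − (1)·f(k) = k**3 - k**2 + 7*k/2 + 1.
d = 2 from the (1,0,3) case.
Solving with deg f ≤ 2: f(k) = 3*(2*k**2 - 2*k - 1)/2.
Then R = B(k−1)f/C = 3*(2*k**2 - 2*k - 1)/(2*k**3 - 2*k**2 + 7*k + 2), so s_k = R(k)·t_k = (-2*k**2 + 2*k + 1)*factorial(k)/3**k.
s_(k+1) − s_k = -(2*k**3 - 2*k**2 + 7*k + 2)*factorial(k)/(3*3**k) = t_k.
Σ_(k=3)^(12) t_k = s_(13) − s_(3) = -7969561600/6561 − (-22/9) = -7969545562/6561.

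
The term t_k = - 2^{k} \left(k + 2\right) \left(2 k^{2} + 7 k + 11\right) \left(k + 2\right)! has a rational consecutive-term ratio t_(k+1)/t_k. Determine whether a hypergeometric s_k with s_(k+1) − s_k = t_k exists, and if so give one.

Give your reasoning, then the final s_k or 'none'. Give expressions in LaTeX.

s_k = - 2^{k} \left(k^{2} + k + 2\right) \left(k + 2\right)!

t_(k+1)/t_k = (k + 3)**2*(14*k + 4*(k + 1)**2 + 36)/((k + 2)*(2*k**2 + 7*k + 11)).
So A=2*k + 6 and B=1, with C=k**3 + 11*k**2/2 + 25*k/2 + 11.
Solve (2*k + 6)·f(k+1) − (1)·f(k) = k**3 + 11*k**2/2 + 25*k/2 + 11.
d = 2 from the (1,0,3) case.
Solving with deg f ≤ 2: f(k) = (k**2 + k + 2)/2.
Get s_k = R·t_k = -2**k*(k**2 + k + 2)*factorial(k + 2) with R(k) = B(k−1)f(k)/C(k) = (k**2 + k + 2)/((k + 2)*(2*k**2 + 7*k + 11)).
Verify: -2**k*(k + 2)*(2*k**2 + 7*k + 11)*factorial(k + 2) matches t_k.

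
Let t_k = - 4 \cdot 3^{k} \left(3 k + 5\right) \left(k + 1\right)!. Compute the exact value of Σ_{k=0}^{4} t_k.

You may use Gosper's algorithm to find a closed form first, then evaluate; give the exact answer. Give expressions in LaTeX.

Σ = -699836

The ratio is 3*(k + 2)*(3*k + 8)/(3*k + 5).
Factor: A=3*k + 6; B=1; C=k + 5/3.
Need (3*k + 6)·f(k+1) − (1)·f(k) = k + 5/3.
Bound: deg f ≤ 0.
Coefficient equations give f(k) = 1/3.
So s_k = (B(k−1)f/C)·t_k = (1/(3*k + 5))·t_k = -4*3**k*factorial(k + 1).
Check: Δs_k = -4*3**k*(3*k + 5)*factorial(k + 1). ✓
Telescoping: Σ = s_(5) − s_(0) = -699840 − (-4) = -699836.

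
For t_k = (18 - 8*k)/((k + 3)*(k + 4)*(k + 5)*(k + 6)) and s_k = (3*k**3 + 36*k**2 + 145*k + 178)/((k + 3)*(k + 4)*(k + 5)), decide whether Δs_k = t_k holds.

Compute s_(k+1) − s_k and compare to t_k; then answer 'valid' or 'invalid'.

valid (s_(k+1) − s_k reduces to t_k)

s_(k+1) = (145*k + 3*(k + 1)**3 + 36*(k + 1)**2 + 323)/((k + 4)*(k + 5)*(k + 6))
s_(k+1) − s_k = 2*(9 - 4*k)/(k**4 + 18*k**3 + 119*k**2 + 342*k + 360)
(s_(k+1) − s_k) − t_k = 0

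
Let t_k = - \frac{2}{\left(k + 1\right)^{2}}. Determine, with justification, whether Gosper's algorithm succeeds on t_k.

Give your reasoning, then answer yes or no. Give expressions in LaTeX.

Ratio r(k) = (k + 1)**2/(k + 2)**2.
Factor: A=k**2 + 2*k + 1; B=k**2 + 4*k + 4; C=1.
f must satisfy (k**2 + 2*k + 1)·f(k+1) − (k**2 + 2*k + 1)·f(k) = 1.
From deg A=2, deg B=2, deg C=0: d=0.
f = c0 ⇒ A·f(k+1) − B(k−1)·f(k) − C = -1. The system {-1 = 0} is inconsistent; no antidifference.

No; the coefficient equations for f are inconsistent.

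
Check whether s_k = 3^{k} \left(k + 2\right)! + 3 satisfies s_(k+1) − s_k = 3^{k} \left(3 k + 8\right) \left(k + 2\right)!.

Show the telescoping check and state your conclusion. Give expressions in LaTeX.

s_(k+1) = 3**(k + 1)*factorial(k + 3) + 3
s_(k+1) − s_k = 3**k*(3*k + 8)*factorial(k + 2)
(s_(k+1) − s_k) − t_k = 0

valid; difference matches t_k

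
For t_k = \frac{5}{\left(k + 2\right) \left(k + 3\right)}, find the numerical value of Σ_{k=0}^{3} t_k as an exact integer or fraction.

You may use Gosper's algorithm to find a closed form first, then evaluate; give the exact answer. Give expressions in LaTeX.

Compute t_(k+1)/t_k: get (k + 2)/(k + 4).
Factor: A=k + 2; B=k + 4; C=1.
Need (k + 2)·f(k+1) − (k + 3)·f(k) = 1.
Degrees (1,1,0) ⇒ d ≤ 1.
Solving with deg f ≤ 1: f(k) = k/2.
R(k) = B(k−1)·f(k)/C(k) = k*(k + 3)/2; s_k = R·t_k = 5*k/(2*(k + 2)).
Check: Δs_k = 5/(k**2 + 5*k + 6). ✓
Sum = s_(4) − s_(0); s_(4) = 5/3, s_(0) = 0 ⇒ 5/3.

Σ = 5/3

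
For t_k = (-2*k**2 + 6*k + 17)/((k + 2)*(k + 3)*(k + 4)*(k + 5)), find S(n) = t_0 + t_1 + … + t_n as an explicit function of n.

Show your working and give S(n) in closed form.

Ratio r(k) = (k + 2)*(6*k - 2*(k + 1)**2 + 23)/((k + 6)*(-2*k**2 + 6*k + 17)).
A = k + 2, B = k + 6, C = k**2 - 3*k - 17/2.
Set up (k + 2)·f(k+1) − (k + 5)·f(k) − (k**2 - 3*k - 17/2) = 0.
Degrees (1,1,2) ⇒ d ≤ 3.
A polynomial solution: f(k) = -k*(k**2 + 25*k + 42)/16.
R(k) = B(k−1)·f(k)/C(k) = -k*(k + 5)*(k**2 + 25*k + 42)/(8*(2*k**2 - 6*k - 17)); s_k = R·t_k = k*(k**2 + 25*k + 42)/(8*(k + 2)*(k + 3)*(k + 4)).
Check: Δs_k = (-2*k**2 + 6*k + 17)/(k**4 + 14*k**3 + 71*k**2 + 154*k + 120). ✓
Evaluate: s_(n+1) = (n**3 + 28*n**2 + 95*n + 68)/(8*(n**3 + 12*n**2 + 47*n + 60)); subtract s_(0) = 0 ⇒ S(n) = (n**3 + 28*n**2 + 95*n + 68)/(8*(n**3 + 12*n**2 + 47*n + 60)).

S(n) = (n**3 + 28*n**2 + 95*n + 68)/(8*(n**3 + 12*n**2 + 47*n + 60))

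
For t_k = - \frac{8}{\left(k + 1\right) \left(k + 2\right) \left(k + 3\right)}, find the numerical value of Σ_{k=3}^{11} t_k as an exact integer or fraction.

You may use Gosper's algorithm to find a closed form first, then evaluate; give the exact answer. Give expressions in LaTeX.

Σ = -81/455

Compute t_(k+1)/t_k: get (k + 1)/(k + 4).
Normal form (A,B,C) = (k + 1, k + 4, 1).
Set up (k + 1)·f(k+1) − (k + 3)·f(k) − (1) = 0.
d = 2 from the (1,1,0) case.
Solve for f: f(k) = k*(k + 3)/4 (degree 2 ≤ 2).
Then R = B(k−1)f/C = k*(k + 3)**2/4, so s_k = R(k)·t_k = 2*k*(-k - 3)/((k + 1)*(k + 2)).
Verify: -8/(k**3 + 6*k**2 + 11*k + 6) matches t_k.
Sum = s_(12) − s_(3); s_(12) = -180/91, s_(3) = -9/5 ⇒ -81/455.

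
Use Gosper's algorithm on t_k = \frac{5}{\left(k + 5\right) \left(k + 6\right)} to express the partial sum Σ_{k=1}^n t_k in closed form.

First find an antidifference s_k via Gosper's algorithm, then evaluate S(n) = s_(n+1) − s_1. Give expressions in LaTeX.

S(n) = \frac{5 n}{6 \left(n + 6\right)}

The ratio is (k + 5)/(k + 7).
A = k + 5, B = k + 7, C = 1.
Set up (k + 5)·f(k+1) − (k + 6)·f(k) − (1) = 0.
From deg A=1, deg B=1, deg C=0: d=1.
Match coefficients ⇒ f(k) = k/5.
R(k) = B(k−1)·f(k)/C(k) = k*(k + 6)/5; s_k = R·t_k = k/(k + 5).
Check: Δs_k = 5/(k**2 + 11*k + 30). ✓
Σ_(k=1)^n t_k = s_(n+1) − s_(1) = ((n + 1)/(n + 6)) − (1/6), i.e. 5*n/(6*(n + 6)).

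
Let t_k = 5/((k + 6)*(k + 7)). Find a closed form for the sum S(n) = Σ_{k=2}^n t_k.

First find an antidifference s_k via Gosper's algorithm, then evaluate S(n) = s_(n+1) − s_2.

S(n) = 5*(n - 1)/(8*(n + 7))

t_(k+1)/t_k = (k + 6)/(k + 8).
Take A(k)=k + 6, B(k)=k + 8, C(k)=1.
Key eq: (k + 6)·f(k+1) = (k + 7)·f(k) + (1).
d = 1 from the (1,1,0) case.
A polynomial solution: f(k) = k/6.
Get s_k = R·t_k = 5*k/(6*(k + 6)) with R(k) = B(k−1)f(k)/C(k) = k*(k + 7)/6.
s_(k+1) − s_k = 5/(k**2 + 13*k + 42) = t_k.
Σ_(k=2)^n t_k = s_(n+1) − s_(2) = (5*(n + 1)/(6*(n + 7))) − (5/24), i.e. 5*(n - 1)/(8*(n + 7)).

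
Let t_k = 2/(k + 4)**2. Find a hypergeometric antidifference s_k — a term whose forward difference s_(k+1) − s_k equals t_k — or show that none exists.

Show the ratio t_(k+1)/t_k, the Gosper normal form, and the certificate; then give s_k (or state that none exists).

t_(k+1)/t_k = (k + 4)**2/(k + 5)**2.
So A=k**2 + 8*k + 16 and B=k**2 + 10*k + 25, with C=1.
Solve (k**2 + 8*k + 16)·f(k+1) − (k**2 + 8*k + 16)·f(k) = 1.
Degrees (2,2,0) ⇒ d ≤ 0.
Generic f = c0 gives residual -1; -1 = 0 cannot hold, so t_k is not Gosper-summable.

none (Gosper's algorithm certifies no s_k)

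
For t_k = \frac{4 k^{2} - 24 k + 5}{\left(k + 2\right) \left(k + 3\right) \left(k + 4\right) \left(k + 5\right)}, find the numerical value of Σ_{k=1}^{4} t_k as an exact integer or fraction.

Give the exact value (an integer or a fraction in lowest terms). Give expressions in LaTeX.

Σ = -17/168

r(k) = (4*k**3 - 8*k**2 - 47*k - 30)/(4*k**3 - 139*k + 30) after simplifying.
Normal form (A,B,C) = (k + 2, k + 6, k**2 - 6*k + 5/4).
Set up (k + 2)·f(k+1) − (k + 5)·f(k) − (k**2 - 6*k + 5/4) = 0.
Bound: deg f ≤ 3.
Match coefficients ⇒ f(k) = k*(k - 21)*(k - 2)/32.
So s_k = (B(k−1)f/C)·t_k = (k*(k - 21)*(k - 2)*(k + 5)/(8*(4*k**2 - 24*k + 5)))·t_k = k*(k**2 - 23*k + 42)/(8*(k + 2)*(k + 3)*(k + 4)).
Verify: (4*k**2 - 24*k + 5)/(k**4 + 14*k**3 + 71*k**2 + 154*k + 120) matches t_k.
Σ_(k=1)^(4) t_k = s_(5) − s_(1) = -5/84 − (1/24) = -17/168.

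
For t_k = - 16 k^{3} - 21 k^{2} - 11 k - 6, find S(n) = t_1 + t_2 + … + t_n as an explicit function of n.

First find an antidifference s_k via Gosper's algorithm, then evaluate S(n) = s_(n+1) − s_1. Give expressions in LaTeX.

Step 1: r(k) = (16*k**3 + 69*k**2 + 101*k + 54)/(16*k**3 + 21*k**2 + 11*k + 6).
So A=1 and B=1, with C=k**3 + 21*k**2/16 + 11*k/16 + 3/8.
f must satisfy (1)·f(k+1) − (1)·f(k) = k**3 + 21*k**2/16 + 11*k/16 + 3/8.
deg f ≤ 4 (via 0,0,3).
Solving with deg f ≤ 4: f(k) = k*(k + 1)*(4*k**2 - 5*k + 4)/16.
Certificate R = B(k−1)f/C = k*(4*k**2 - 5*k + 4)/(16*k**2 + 5*k + 6) gives s_k = k*(-4*k**3 + k**2 + k - 4).
Δs = -16*k**3 - 21*k**2 - 11*k - 6, as required.
Evaluate: s_(n+1) = -4*n**4 - 15*n**3 - 20*n**2 - 15*n - 6; subtract s_(1) = -6 ⇒ S(n) = n*(-4*n**3 - 15*n**2 - 20*n - 15).

S(n) = n \left(- 4 n^{3} - 15 n^{2} - 20 n - 15\right)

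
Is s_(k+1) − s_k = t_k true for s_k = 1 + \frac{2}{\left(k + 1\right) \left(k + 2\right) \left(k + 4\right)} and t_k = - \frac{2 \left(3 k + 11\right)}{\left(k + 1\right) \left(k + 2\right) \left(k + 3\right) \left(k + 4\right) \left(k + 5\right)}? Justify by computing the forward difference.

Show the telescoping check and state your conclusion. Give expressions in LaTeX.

s_(k+1) = 1 + 2/((k + 2)*(k + 3)*(k + 5))
s_(k+1) − s_k = 2*(-3*k - 11)/(k**5 + 15*k**4 + 85*k**3 + 225*k**2 + 274*k + 120)
(s_(k+1) − s_k) − t_k = 0

Valid — Δs_k = t_k.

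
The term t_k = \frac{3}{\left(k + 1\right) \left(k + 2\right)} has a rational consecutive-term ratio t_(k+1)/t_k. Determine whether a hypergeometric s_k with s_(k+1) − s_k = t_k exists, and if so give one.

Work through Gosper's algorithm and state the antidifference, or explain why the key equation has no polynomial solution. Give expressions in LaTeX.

Step 1: r(k) = (k + 1)/(k + 3).
Take A(k)=k + 1, B(k)=k + 3, C(k)=1.
Set up (k + 1)·f(k+1) − (k + 2)·f(k) − (1) = 0.
Bound: deg f ≤ 1.
Match coefficients ⇒ f(k) = k.
Certificate R = B(k−1)f/C = k*(k + 2) gives s_k = 3*k/(k + 1).
Verify: 3/(k**2 + 3*k + 2) matches t_k.

s_k = \frac{3 k}{k + 1}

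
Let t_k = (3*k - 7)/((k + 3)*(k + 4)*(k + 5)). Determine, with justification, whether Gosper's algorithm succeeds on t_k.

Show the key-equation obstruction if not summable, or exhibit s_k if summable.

Yes. s_k = k*(k - 29)/(12*(k + 3)*(k + 4)).

r(k) = (k + 3)*(3*k - 4)/((k + 6)*(3*k - 7)) after simplifying.
Factor: A=k + 3; B=k + 6; C=k - 7/3.
f must satisfy (k + 3)·f(k+1) − (k + 5)·f(k) = k - 7/3.
deg f ≤ 2 (via 1,1,1).
Match coefficients ⇒ f(k) = k*(k - 29)/36.
So s_k = (B(k−1)f/C)·t_k = (k*(k - 29)*(k + 5)/(12*(3*k - 7)))·t_k = k*(k - 29)/(12*(k + 3)*(k + 4)).
s_(k+1) − s_k = (3*k - 7)/(k**3 + 12*k**2 + 47*k + 60) = t_k.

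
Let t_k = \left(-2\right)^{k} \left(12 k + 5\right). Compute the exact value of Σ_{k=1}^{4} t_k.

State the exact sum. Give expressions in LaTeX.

Σ = 602

Ratio r(k) = 2*(-12*k - 17)/(12*k + 5).
Normal form (A,B,C) = (-2, 1, k + 5/12).
Set up (-2)·f(k+1) − (1)·f(k) − (k + 5/12) = 0.
From deg A=0, deg B=0, deg C=1: d=1.
Coefficient equations give f(k) = -(4*k - 1)/12.
So s_k = (B(k−1)f/C)·t_k = (-(4*k - 1)/(12*k + 5))·t_k = (-2)**k*(1 - 4*k).
s_(k+1) − s_k = (-2)**k*(12*k + 5) = t_k.
Σ_(k=1)^(4) t_k = s_(5) − s_(1) = 608 − (6) = 602.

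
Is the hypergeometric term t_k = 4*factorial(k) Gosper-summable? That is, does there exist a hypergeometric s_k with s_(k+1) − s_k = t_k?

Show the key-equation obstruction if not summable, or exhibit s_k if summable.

r(k) = k + 1 after simplifying.
Factor: A=k + 1; B=1; C=1.
Solve (k + 1)·f(k+1) − (1)·f(k) = 1.
From deg A=1, deg B=0, deg C=0: d=-1.
d = -1 < 0 ⇒ no nonzero polynomial f; not summable.

No; the degree bound rules out any f.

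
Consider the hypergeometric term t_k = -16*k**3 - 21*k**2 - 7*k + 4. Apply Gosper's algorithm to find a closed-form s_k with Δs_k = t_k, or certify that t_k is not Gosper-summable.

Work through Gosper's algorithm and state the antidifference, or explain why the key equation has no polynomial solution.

Compute t_(k+1)/t_k: get (16*k**3 + 69*k**2 + 97*k + 40)/(16*k**3 + 21*k**2 + 7*k - 4).
Take A(k)=1, B(k)=1, C(k)=k**3 + 21*k**2/16 + 7*k/16 - 1/4.
Solve (1)·f(k+1) − (1)·f(k) = k**3 + 21*k**2/16 + 7*k/16 - 1/4.
deg f ≤ 4 (via 0,0,3).
Solving with deg f ≤ 4: f(k) = k*(4*k**3 - k**2 - 3*k - 4)/16.
Then R = B(k−1)f/C = k*(4*k**3 - k**2 - 3*k - 4)/(16*k**3 + 21*k**2 + 7*k - 4), so s_k = R(k)·t_k = k*(-4*k**3 + k**2 + 3*k + 4).
Verify: -16*k**3 - 21*k**2 - 7*k + 4 matches t_k.

s_k = k*(-4*k**3 + k**2 + 3*k + 4)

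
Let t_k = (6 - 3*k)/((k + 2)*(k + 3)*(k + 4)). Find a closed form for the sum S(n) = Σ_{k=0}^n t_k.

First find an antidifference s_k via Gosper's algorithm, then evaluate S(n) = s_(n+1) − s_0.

S(n) = 3*(n + 1)/(n**2 + 7*n + 12)

Step 1: r(k) = (k - 1)*(k + 2)/((k - 2)*(k + 5)).
Take A(k)=k + 2, B(k)=k + 5, C(k)=k - 2.
f must satisfy (k + 2)·f(k+1) − (k + 4)·f(k) = k - 2.
deg f ≤ 2 (via 1,1,1).
A polynomial solution: f(k) = -k.
Then R = B(k−1)f/C = -k*(k + 4)/(k - 2), so s_k = R(k)·t_k = 3*k/((k + 2)*(k + 3)).
Δs = 3*(2 - k)/(k**3 + 9*k**2 + 26*k + 24), as required.
Telescope: S(n) = s_(n+1) − s_(0) = 3*(n + 1)/(n**2 + 7*n + 12) − (0) = 3*(n + 1)/(n**2 + 7*n + 12).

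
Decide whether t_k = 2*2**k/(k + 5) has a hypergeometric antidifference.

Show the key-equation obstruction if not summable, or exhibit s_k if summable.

No. Not Gosper-summable.

r(k) = 2*(k + 5)/(k + 6) after simplifying.
Take A(k)=2*k + 10, B(k)=k + 6, C(k)=1.
Solve (2*k + 10)·f(k+1) − (k + 5)·f(k) = 1.
deg f ≤ -1 (via 1,1,0).
Bound -1 < 0, so the key equation has no polynomial solution.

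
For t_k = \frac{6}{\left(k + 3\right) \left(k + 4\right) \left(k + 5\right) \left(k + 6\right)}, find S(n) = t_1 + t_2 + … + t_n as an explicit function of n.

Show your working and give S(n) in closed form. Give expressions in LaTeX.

S(n) = \frac{n \left(n^{2} + 15 n + 74\right)}{60 \left(n^{3} + 15 n^{2} + 74 n + 120\right)}

Compute t_(k+1)/t_k: get (k + 3)/(k + 7).
Take A(k)=k + 3, B(k)=k + 7, C(k)=1.
Set up (k + 3)·f(k+1) − (k + 6)·f(k) − (1) = 0.
Bound: deg f ≤ 3.
A polynomial solution: f(k) = k*(k**2 + 12*k + 47)/180.
Get s_k = R·t_k = k*(k**2 + 12*k + 47)/(30*(k + 3)*(k + 4)*(k + 5)) with R(k) = B(k−1)f(k)/C(k) = k*(k + 6)*(k**2 + 12*k + 47)/180.
Verify: 6/(k**4 + 18*k**3 + 119*k**2 + 342*k + 360) matches t_k.
s_(n+1) = (n**3 + 15*n**2 + 74*n + 60)/(30*(n**3 + 15*n**2 + 74*n + 120)) and s_(1) = 1/60, so S(n) = n*(n**2 + 15*n + 74)/(60*(n**3 + 15*n**2 + 74*n + 120)).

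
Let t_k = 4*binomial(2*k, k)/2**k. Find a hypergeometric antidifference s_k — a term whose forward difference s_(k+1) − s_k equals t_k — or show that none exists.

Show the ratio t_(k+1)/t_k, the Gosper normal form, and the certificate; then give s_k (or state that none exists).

Ratio r(k) = (2*k + 1)/(k + 1).
So A=2*k + 1 and B=k + 1, with C=1.
Set up (2*k + 1)·f(k+1) − (k)·f(k) − (1) = 0.
deg f ≤ -1 (via 1,1,0).
d = -1 < 0 ⇒ no nonzero polynomial f; not summable.

no hypergeometric antidifference exists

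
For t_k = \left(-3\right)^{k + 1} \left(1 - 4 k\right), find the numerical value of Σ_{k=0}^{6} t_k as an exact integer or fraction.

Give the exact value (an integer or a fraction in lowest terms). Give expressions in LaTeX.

t_(k+1)/t_k = 3*(-4*k - 3)/(4*k - 1).
Take A(k)=-3, B(k)=1, C(k)=k - 1/4.
Set up (-3)·f(k+1) − (1)·f(k) − (k - 1/4) = 0.
d = 1 from the (0,0,1) case.
Solve for f: f(k) = -(k - 1)/4 (degree 1 ≤ 1).
Certificate R = B(k−1)f/C = -(k - 1)/(4*k - 1) gives s_k = (-3)**(k + 1)*(k - 1).
Verify: (-3)**(k + 1)*(1 - 4*k) matches t_k.
Evaluate s at k=7 and k=0: 39366 and 3; difference 39363.

Σ = 39363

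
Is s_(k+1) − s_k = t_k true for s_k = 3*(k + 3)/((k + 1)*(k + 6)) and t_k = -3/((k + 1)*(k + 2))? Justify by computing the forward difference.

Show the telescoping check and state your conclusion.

Invalid: residual 18*(k + 4)/(k**4 + 16*k**3 + 83*k**2 + 152*k + 84) ≠ 0.

s_(k+1) = 3*(k + 4)/((k + 2)*(k + 7))
s_(k+1) − s_k = 3*(-k**2 - 7*k - 18)/(k**4 + 16*k**3 + 83*k**2 + 152*k + 84)
(s_(k+1) − s_k) − t_k = 18*(k + 4)/(k**4 + 16*k**3 + 83*k**2 + 152*k + 84)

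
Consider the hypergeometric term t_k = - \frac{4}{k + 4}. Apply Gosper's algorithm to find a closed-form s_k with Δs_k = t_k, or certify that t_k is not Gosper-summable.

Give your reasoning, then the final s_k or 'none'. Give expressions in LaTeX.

no hypergeometric antidifference exists

Compute t_(k+1)/t_k: get (k + 4)/(k + 5).
Gosper form: A/B · C(k+1)/C(k) with A=k + 4, B=k + 5, C=1.
f must satisfy (k + 4)·f(k+1) − (k + 4)·f(k) = 1.
d = 0 from the (1,1,0) case.
Write f(k) = c0. Then LHS − RHS = -1, requiring -1 = 0: contradictory. No certificate.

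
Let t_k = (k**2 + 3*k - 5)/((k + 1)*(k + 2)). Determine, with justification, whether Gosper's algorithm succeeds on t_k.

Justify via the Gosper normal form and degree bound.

Yes. s_k = k*(k - 6)/(k + 1).

t_(k+1)/t_k = (k + 1)*(3*k + (k + 1)**2 - 2)/((k + 3)*(k**2 + 3*k - 5)).
A = k + 1, B = k + 3, C = k**2 + 3*k - 5.
Solve (k + 1)·f(k+1) − (k + 2)·f(k) = k**2 + 3*k - 5.
From deg A=1, deg B=1, deg C=2: d=2.
Match coefficients ⇒ f(k) = k*(k - 6).
So s_k = (B(k−1)f/C)·t_k = (k*(k - 6)*(k + 2)/(k**2 + 3*k - 5))·t_k = k*(k - 6)/(k + 1).
s_(k+1) − s_k = (k**2 + 3*k - 5)/(k**2 + 3*k + 2) = t_k.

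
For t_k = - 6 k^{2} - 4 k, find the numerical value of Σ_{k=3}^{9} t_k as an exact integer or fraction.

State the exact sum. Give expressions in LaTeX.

r(k) = (3*k**2 + 8*k + 5)/(k*(3*k + 2)) after simplifying.
Factor: A=1; B=1; C=k**2 + 2*k/3.
Solve (1)·f(k+1) − (1)·f(k) = k**2 + 2*k/3.
Degrees (0,0,2) ⇒ d ≤ 3.
Coefficient equations give f(k) = k*(k - 1)*(2*k + 1)/6.
R(k) = B(k−1)·f(k)/C(k) = (k - 1)*(2*k + 1)/(2*(3*k + 2)); s_k = R·t_k = k*(-2*k**2 + k + 1).
Check: Δs_k = 2*k*(-3*k - 2). ✓
Telescoping: Σ = s_(10) − s_(3) = -1890 − (-42) = -1848.

Σ = -1848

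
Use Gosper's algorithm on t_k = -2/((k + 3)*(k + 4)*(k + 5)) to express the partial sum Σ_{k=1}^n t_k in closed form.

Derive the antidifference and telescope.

S(n) = n*(-n - 9)/(20*(n**2 + 9*n + 20))

t_(k+1)/t_k = (k + 3)/(k + 6).
A = k + 3, B = k + 6, C = 1.
Need (k + 3)·f(k+1) − (k + 5)·f(k) = 1.
Bound: deg f ≤ 2.
Coefficient equations give f(k) = k*(k + 7)/24.
R(k) = B(k−1)·f(k)/C(k) = k*(k + 5)*(k + 7)/24; s_k = R·t_k = k*(-k - 7)/(12*(k + 3)*(k + 4)).
Δs = -2/(k**3 + 12*k**2 + 47*k + 60), as required.
s_(n+1) = (-n**2 - 9*n - 8)/(12*(n**2 + 9*n + 20)) and s_(1) = -1/30, so S(n) = n*(-n - 9)/(20*(n**2 + 9*n + 20)).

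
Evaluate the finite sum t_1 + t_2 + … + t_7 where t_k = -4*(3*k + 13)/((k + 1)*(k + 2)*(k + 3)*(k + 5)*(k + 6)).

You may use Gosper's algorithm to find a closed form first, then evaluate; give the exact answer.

Σ = -7/65

Step 1: r(k) = (k + 1)*(k + 5)*(3*k + 16)/((k + 4)*(k + 7)*(3*k + 13)).
Gosper form: A/B · C(k+1)/C(k) with A=k + 1, B=k + 7, C=k**2 + 25*k/3 + 52/3.
Solve (k + 1)·f(k+1) − (k + 6)·f(k) = k**2 + 25*k/3 + 52/3.
d = 5 from the (1,1,2) case.
Solve for f: f(k) = k*(k + 3)*(k + 4)*(k**2 + 8*k + 17)/30 (degree 5 ≤ 5).
Get s_k = R·t_k = 2*k*(-k**2 - 8*k - 17)/(5*(k**3 + 8*k**2 + 17*k + 10)) with R(k) = B(k−1)f(k)/C(k) = k*(k + 3)*(k + 6)*(k**2 + 8*k + 17)/(10*(3*k + 13)).
Verify: 4*(-3*k - 13)/(k**5 + 17*k**4 + 107*k**3 + 307*k**2 + 396*k + 180) matches t_k.
Evaluate s at k=8 and k=1: -232/585 and -13/45; difference -7/65.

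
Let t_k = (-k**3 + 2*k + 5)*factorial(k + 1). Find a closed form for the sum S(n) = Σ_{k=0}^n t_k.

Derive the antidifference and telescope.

Ratio r(k) = (k + 2)*(2*k - (k + 1)**3 + 7)/(-k**3 + 2*k + 5).
Take A(k)=k + 2, B(k)=1, C(k)=k**3 - 2*k - 5.
Need (k + 2)·f(k+1) − (1)·f(k) = k**3 - 2*k - 5.
From deg A=1, deg B=0, deg C=3: d=2.
Coefficient equations give f(k) = k**2 - 3*k - 1.
R(k) = B(k−1)·f(k)/C(k) = (k**2 - 3*k - 1)/(k**3 - 2*k - 5); s_k = R·t_k = (-k**2 + 3*k + 1)*factorial(k + 1).
Check: Δs_k = (-k**3 + 2*k + 5)*factorial(k + 1). ✓
Telescope: S(n) = s_(n+1) − s_(0) = (-n**2 + n + 3)*factorial(n + 2) − (1) = -n**4*factorial(n) - 2*n**3*factorial(n) + 4*n**2*factorial(n) + 11*n*factorial(n) + 6*factorial(n) - 1.

S(n) = -n**4*factorial(n) - 2*n**3*factorial(n) + 4*n**2*factorial(n) + 11*n*factorial(n) + 6*factorial(n) - 1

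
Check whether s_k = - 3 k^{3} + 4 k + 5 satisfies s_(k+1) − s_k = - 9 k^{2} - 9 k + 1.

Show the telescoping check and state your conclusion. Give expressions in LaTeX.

Valid: the claim telescopes to t_k.

s_(k+1) = 4*k - 3*(k + 1)**3 + 9
s_(k+1) − s_k = -9*k**2 - 9*k + 1
(s_(k+1) − s_k) − t_k = 0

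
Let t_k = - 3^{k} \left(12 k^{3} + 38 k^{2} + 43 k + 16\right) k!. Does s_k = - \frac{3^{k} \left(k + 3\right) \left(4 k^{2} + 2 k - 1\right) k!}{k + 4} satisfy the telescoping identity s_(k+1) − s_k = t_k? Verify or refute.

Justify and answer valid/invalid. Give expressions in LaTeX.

s_(k+1) = -3**(k + 1)*(k + 4)*(4*k**2 + 10*k + 5)*factorial(k + 1)/(k + 5)
s_(k+1) − s_k = -3**k*(12*k**5 + 134*k**4 + 539*k**3 + 972*k**2 + 818*k + 255)*factorial(k)/((k + 4)*(k + 5))
(s_(k+1) − s_k) − t_k = 3**k*(12*k**4 + 86*k**3 + 191*k**2 + 186*k + 65)*factorial(k)/((k + 4)*(k + 5))

Invalid: residual \frac{3^{k} \left(12 k^{4} + 86 k^{3} + 191 k^{2} + 186 k + 65\right) k!}{\left(k + 4\right) \left(k + 5\right)} ≠ 0.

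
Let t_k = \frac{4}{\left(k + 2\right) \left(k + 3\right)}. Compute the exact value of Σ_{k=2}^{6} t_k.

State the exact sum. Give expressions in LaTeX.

Ratio r(k) = (k + 2)/(k + 4).
Gosper form: A/B · C(k+1)/C(k) with A=k + 2, B=k + 4, C=1.
Need (k + 2)·f(k+1) − (k + 3)·f(k) = 1.
Bound: deg f ≤ 1.
Coefficient equations give f(k) = k/2.
Certificate R = B(k−1)f/C = k*(k + 3)/2 gives s_k = 2*k/(k + 2).
Verify: 4/(k**2 + 5*k + 6) matches t_k.
Sum = s_(7) − s_(2); s_(7) = 14/9, s_(2) = 1 ⇒ 5/9.

Σ = 5/9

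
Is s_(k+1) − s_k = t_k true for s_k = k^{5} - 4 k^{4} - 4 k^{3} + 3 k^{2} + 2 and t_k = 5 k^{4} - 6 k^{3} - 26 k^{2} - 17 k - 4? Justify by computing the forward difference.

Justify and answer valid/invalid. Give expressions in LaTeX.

valid (s_(k+1) − s_k reduces to t_k)

s_(k+1) = k**5 + k**4 - 10*k**3 - 23*k**2 - 17*k - 2
s_(k+1) − s_k = 5*k**4 - 6*k**3 - 26*k**2 - 17*k - 4
(s_(k+1) − s_k) − t_k = 0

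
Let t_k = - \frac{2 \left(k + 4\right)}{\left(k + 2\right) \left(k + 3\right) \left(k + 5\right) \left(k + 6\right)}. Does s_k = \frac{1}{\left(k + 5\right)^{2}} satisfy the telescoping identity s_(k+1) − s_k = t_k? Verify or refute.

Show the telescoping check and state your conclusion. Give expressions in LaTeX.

Invalid: residual \frac{3 \left(3 k^{2} + 27 k + 58\right)}{k^{6} + 27 k^{5} + 297 k^{4} + 1697 k^{3} + 5286 k^{2} + 8460 k + 5400} ≠ 0.

s_(k+1) = (k + 6)**(-2)
s_(k+1) − s_k = (k + 6)**(-2) - 1/(k + 5)**2
(s_(k+1) − s_k) − t_k = 3*(3*k**2 + 27*k + 58)/(k**6 + 27*k**5 + 297*k**4 + 1697*k**3 + 5286*k**2 + 8460*k + 5400)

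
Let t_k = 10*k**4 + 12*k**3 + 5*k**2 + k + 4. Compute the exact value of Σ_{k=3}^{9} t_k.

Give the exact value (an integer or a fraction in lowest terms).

Σ = 178822

Compute t_(k+1)/t_k: get (10*k**4 + 52*k**3 + 101*k**2 + 87*k + 32)/(10*k**4 + 12*k**3 + 5*k**2 + k + 4).
So A=1 and B=1, with C=k**4 + 6*k**3/5 + k**2/2 + k/10 + 2/5.
Set up (1)·f(k+1) − (1)·f(k) − (k**4 + 6*k**3/5 + k**2/2 + k/10 + 2/5) = 0.
d = 5 from the (0,0,4) case.
Solve for f: f(k) = k*(2*k**4 - 2*k**3 - k**2 + k + 4)/10 (degree 5 ≤ 5).
Certificate R = B(k−1)f/C = k*(2*k**4 - 2*k**3 - k**2 + k + 4)/(10*k**4 + 12*k**3 + 5*k**2 + k + 4) gives s_k = k*(2*k**4 - 2*k**3 - k**2 + k + 4).
Verify: 10*k**4 + 12*k**3 + 5*k**2 + k + 4 matches t_k.
Evaluate s at k=10 and k=3: 179140 and 318; difference 178822.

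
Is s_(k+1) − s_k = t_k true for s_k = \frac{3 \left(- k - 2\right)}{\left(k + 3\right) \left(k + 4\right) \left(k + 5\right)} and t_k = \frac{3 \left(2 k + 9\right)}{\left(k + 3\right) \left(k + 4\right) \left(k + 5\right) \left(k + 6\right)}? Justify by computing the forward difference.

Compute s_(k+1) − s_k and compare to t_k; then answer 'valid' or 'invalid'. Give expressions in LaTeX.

s_(k+1) = 3*(-k - 3)/((k + 4)*(k + 5)*(k + 6))
s_(k+1) − s_k = 3*(2*k + 3)/(k**4 + 18*k**3 + 119*k**2 + 342*k + 360)
(s_(k+1) − s_k) − t_k = -18/(k**4 + 18*k**3 + 119*k**2 + 342*k + 360)

Invalid: residual - \frac{18}{k^{4} + 18 k^{3} + 119 k^{2} + 342 k + 360} ≠ 0.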